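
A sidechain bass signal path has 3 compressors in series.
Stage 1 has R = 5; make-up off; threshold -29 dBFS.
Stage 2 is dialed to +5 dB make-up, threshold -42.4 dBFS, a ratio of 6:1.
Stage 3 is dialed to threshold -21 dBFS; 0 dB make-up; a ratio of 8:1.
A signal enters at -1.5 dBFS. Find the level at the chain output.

-34.25 dBFS

Stage 1: 27.5 dB above -29 dBFS, reduced 5:1 to 5.5 dB above → -23.5 dBFS.
Stage 2: overshoot 18.9 dB → 18.9/6 = 3.15 dB → -39.25 dBFS; +5 dB make-up → -34.25 dBFS.
Stage 3: -34.25 dBFS is at or below the -21 dBFS threshold — no compression; output -34.25 dBFS.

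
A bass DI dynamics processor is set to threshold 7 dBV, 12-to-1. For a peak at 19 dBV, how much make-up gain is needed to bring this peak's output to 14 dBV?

Without make-up, output = threshold + overshoot/12 = 7 + 1 = 8 dBV.
Gap to target: 6 dB.

6 dB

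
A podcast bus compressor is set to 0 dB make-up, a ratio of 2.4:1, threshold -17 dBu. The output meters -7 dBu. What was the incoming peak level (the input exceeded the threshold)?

The compressed level sits -7 − (-17) = 10 dB over threshold.
Input overshoot = R × output overshoot = 24 dB → input = -17 + 24 = 7 dBu.

7 dBu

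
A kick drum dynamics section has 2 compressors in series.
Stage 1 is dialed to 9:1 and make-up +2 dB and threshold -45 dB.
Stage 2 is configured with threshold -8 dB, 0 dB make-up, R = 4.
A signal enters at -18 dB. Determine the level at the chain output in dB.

-40 dB

Stage 1: 27 dB above -45 dB, reduced 9:1 to 3 dB above → -42 dB; +2 dB make-up → -40 dB.
Stage 2: -40 dB ≤ -8 dB, so stage 2 doesn't engage; output -40 dB.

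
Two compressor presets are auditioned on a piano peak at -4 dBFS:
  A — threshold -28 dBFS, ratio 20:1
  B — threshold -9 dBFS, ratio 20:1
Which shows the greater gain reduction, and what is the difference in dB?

A: 24 dB over, compressed to 1.2 dB over, so 22.8 dB of GR.
B: 5 dB over, compressed to 0.25 dB over, so 4.75 dB of GR.
A applies 18.05 dB more gain reduction.

A, by 18.05 dB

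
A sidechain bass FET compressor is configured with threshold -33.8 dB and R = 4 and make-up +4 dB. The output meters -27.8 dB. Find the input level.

Before make-up, the level was -27.8 − 4 = -31.8 dB.
That's 2 dB above the -33.8 dB threshold.
Undo the ratio: input overshoot = 2 × 4 = 8 dB, giving input = -25.8 dB.

-25.8 dB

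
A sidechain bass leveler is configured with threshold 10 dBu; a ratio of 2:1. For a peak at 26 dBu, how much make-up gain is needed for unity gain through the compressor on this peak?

Without make-up, output = threshold + overshoot/2 = 10 + 8 = 18 dBu.
Gap to target: 8 dB.

8 dB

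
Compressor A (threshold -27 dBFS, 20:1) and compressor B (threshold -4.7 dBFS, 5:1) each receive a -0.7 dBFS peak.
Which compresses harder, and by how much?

A: overshoot 26.3 dB → output overshoot 1.315 dB → GR 24.985 dB.
B: overshoot 4 dB → output overshoot 0.8 dB → GR 3.2 dB.
A reduces 21.785 dB more.

A, by 21.785 dB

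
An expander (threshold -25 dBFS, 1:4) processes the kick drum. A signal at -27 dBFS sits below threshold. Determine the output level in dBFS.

-33 dBFS

Undershoot = (-25) − (-27) = 2 dB.
At 1:4, that expands to 8 dB under threshold.
Output = -25 − 8 = -33 dBFS.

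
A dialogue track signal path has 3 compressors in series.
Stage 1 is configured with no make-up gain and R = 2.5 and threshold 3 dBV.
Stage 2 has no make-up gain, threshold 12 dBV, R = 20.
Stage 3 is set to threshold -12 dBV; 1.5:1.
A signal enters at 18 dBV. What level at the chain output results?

Stage 1: 15 dB above 3 dBV, reduced 2.5:1 to 6 dB above → 9 dBV.
Stage 2: below threshold (9 ≤ 12); passes unchanged; output 9 dBV.
Stage 3: 9 dBV is 21 dB over -12 dBV; at 1.5:1 that becomes 14 dB over, giving 2 dBV.

2 dBV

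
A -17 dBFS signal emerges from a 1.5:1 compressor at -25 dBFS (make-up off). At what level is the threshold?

Let T be the threshold. Output overshoot = (input overshoot)/R, so -25 − T = (-17 − T)/1.5.
1.5·(-25 − T) = -17 − T → 0.5·T = -37.5 − (-17) = -20.5.
T = -20.5/0.5 = -41 dBFS.

-41 dBFS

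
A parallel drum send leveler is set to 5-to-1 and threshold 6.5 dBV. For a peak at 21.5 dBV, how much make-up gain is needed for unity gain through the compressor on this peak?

Without make-up, output = threshold + overshoot/5 = 6.5 + 3 = 9.5 dBV.
Gap to target: 12 dB.

12 dB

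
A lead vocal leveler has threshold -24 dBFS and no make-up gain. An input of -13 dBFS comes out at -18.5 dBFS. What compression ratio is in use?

Input overshoot = -13 − (-24) = 11 dB; output overshoot = -18.5 − (-24) = 5.5 dB.
Ratio = 11 / 5.5 = 2.

2:1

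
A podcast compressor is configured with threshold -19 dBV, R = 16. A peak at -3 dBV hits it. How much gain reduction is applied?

15 dB

Overshoot = -3 − (-19) = 16 dB.
A 16:1 ratio leaves 1 dB of that excess.
Gain reduction = 16 − 1 = 15 dB.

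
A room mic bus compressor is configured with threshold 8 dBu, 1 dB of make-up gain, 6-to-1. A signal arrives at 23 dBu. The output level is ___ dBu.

The input is 15 dB above the 8 dBu threshold.
At 6:1 the overshoot is divided by 6, leaving 2.5 dB above threshold.
Output = 8 + 2.5 = 10.5 dBu; make-up adds 1 dB, giving 11.5 dBu.

11.5 dBu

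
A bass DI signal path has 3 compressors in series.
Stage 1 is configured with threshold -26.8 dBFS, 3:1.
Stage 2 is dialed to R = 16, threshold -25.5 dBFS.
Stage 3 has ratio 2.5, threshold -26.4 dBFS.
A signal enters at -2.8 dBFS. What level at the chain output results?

Stage 1: 24 dB above -26.8 dBFS, reduced 3:1 to 8 dB above → -18.8 dBFS.
Stage 2: -18.8 dBFS is 6.7 dB over -25.5 dBFS; at 16:1 that becomes 0.41875 dB over, giving -25.08125 dBFS.
Stage 3: overshoot 1.31875 dB → 1.31875/2.5 = 0.5275 dB → -25.8725 dBFS.

-25.8725 dBFS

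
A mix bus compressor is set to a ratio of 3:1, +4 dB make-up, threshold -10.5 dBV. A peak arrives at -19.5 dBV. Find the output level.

-15.5 dBV

-19.5 dBV is 9 dB below the -10.5 dBV threshold, so no gain reduction is applied.
Make-up gain adds 4 dB: -19.5 + 4 = -15.5 dBV.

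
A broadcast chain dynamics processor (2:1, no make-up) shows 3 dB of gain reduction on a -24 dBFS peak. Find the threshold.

Gain reduction = -24 − (-27) = 3 dB; output overshoot = GR / (R − 1) = 3 / 1 = 3 dB.
Threshold = output − output overshoot = -27 − 3 = -30 dBFS.

-30 dBFS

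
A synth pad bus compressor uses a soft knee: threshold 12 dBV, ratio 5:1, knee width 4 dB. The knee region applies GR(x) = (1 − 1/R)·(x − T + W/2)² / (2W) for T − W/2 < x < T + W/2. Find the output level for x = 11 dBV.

10.9 dBV

x − T + W/2 = 11 − 12 + 2 = 1.
GR = (1 − 1/5) × 1² / 8 = 0.8 × 1 / 8 = 0.1 dB.
Output = 11 − 0.1 = 10.9 dBV.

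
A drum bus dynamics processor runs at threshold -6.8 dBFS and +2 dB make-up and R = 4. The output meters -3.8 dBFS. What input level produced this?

Stripping the +2 dB make-up gives -5.8 dBFS at the gain stage.
Post-compression overshoot = -5.8 − (-6.8) = 1 dB.
Input overshoot = R × output overshoot = 4 dB → input = -6.8 + 4 = -2.8 dBFS.

-2.8 dBFS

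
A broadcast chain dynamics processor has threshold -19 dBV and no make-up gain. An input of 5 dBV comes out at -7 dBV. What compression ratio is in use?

Input overshoot = 5 − (-19) = 24 dB; output overshoot = -7 − (-19) = 12 dB.
Ratio = 24 / 12 = 2.

2:1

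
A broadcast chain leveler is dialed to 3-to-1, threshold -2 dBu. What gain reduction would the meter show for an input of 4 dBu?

Overshoot = 4 − (-2) = 6 dB.
At 3:1, output sits 6/3 = 2 dB above threshold.
So the signal is attenuated by 6 − 2 = 4 dB.

4 dB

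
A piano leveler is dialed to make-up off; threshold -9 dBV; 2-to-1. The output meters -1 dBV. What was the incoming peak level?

7 dBV

That's 8 dB above the -9 dBV threshold.
Undo the ratio: input overshoot = 8 × 2 = 16 dB, giving input = 7 dBV.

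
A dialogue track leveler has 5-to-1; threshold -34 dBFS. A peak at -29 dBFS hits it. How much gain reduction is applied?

Overshoot = -29 − (-34) = 5 dB.
A 5:1 ratio leaves 1 dB of that excess.
Gain reduction = 5 − 1 = 4 dB.

4 dB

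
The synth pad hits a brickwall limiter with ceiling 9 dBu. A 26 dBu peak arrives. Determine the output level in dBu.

9 dBu

At ∞:1, everything above 9 dBu is held at the ceiling.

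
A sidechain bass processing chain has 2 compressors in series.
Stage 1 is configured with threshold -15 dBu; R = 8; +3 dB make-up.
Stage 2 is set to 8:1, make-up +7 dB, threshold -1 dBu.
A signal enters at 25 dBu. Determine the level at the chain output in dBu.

Stage 1: overshoot 40 dB → 40/8 = 5 dB → -10 dBu; +3 dB make-up → -7 dBu.
Stage 2: below threshold (-7 ≤ -1); passes unchanged; make-up brings it to 0 dBu.

0 dBu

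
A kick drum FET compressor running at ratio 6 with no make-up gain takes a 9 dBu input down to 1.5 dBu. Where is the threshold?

Let T be the threshold. Output overshoot = (input overshoot)/R, so 1.5 − T = (9 − T)/6.
6·(1.5 − T) = 9 − T → 5·T = 9 − 9 = 0.
T = 0/5 = 0 dBu.

0 dBu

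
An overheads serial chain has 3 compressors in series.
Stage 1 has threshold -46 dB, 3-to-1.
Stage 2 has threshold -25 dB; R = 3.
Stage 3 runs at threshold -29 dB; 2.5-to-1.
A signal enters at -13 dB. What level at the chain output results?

Stage 1: overshoot 33 dB → 33/3 = 11 dB → -35 dB.
Stage 2: -35 dB ≤ -25 dB, so stage 2 doesn't engage; output -35 dB.
Stage 3: -35 dB is at or below the -29 dB threshold — no compression; output -35 dB.

-35 dB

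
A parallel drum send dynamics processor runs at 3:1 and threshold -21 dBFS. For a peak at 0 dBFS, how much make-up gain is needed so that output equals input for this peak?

The peak compresses to -21 + 21/3 = -14 dBFS.
To reach 0 dBFS requires 0 − (-14) = 14 dB of make-up.

14 dB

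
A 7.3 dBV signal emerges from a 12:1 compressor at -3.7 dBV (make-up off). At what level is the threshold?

-4.7 dBV

Let T be the threshold. Output overshoot = (input overshoot)/R, so -3.7 − T = (7.3 − T)/12.
12·(-3.7 − T) = 7.3 − T → 11·T = -44.4 − 7.3 = -51.7.
T = -51.7/11 = -4.7 dBV.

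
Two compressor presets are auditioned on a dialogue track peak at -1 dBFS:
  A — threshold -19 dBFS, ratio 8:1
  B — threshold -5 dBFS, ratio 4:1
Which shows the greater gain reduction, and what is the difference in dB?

A, by 12.75 dB

A: GR = 18 − 18/8 = 15.75 dB.
B: GR = 4 − 4/4 = 3 dB.
A applies 12.75 dB more gain reduction.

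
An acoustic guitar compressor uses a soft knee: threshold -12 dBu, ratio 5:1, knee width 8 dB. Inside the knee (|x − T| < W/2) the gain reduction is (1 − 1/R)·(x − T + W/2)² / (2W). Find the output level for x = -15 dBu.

x − T + W/2 = -15 − (-12) + 4 = 1.
GR = (1 − 1/5) × 1² / 16 = 0.8 × 1 / 16 = 0.05 dB.
Output = -15 − 0.05 = -15.05 dBu.

-15.05 dBu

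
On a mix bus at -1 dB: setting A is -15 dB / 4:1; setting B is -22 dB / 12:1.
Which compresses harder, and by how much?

A: GR = 14 − 14/4 = 10.5 dB.
B: GR = 21 − 21/12 = 19.25 dB.
Difference: 8.75 dB in favour of B.

B, by 8.75 dB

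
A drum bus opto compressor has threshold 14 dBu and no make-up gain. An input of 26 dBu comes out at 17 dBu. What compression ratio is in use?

4:1

Input overshoot = 26 − 14 = 12 dB; output overshoot = 17 − 14 = 3 dB.
Ratio = 12 / 3 = 4.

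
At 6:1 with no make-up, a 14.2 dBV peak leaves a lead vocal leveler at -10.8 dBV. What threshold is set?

Gain reduction = 14.2 − (-10.8) = 25 dB; output overshoot = GR / (R − 1) = 25 / 5 = 5 dB.
Threshold = output − output overshoot = -10.8 − 5 = -15.8 dBV.

-15.8 dBV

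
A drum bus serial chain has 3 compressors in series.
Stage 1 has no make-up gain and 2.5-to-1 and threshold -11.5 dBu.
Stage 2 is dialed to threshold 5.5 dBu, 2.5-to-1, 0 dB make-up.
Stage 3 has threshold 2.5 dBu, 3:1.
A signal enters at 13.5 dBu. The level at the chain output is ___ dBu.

-1.5 dBu

Stage 1: overshoot 25 dB → 25/2.5 = 10 dB → -1.5 dBu.
Stage 2: -1.5 dBu ≤ 5.5 dBu, so stage 2 doesn't engage; output -1.5 dBu.
Stage 3: -1.5 dBu ≤ 2.5 dBu, so stage 3 doesn't engage; output -1.5 dBu.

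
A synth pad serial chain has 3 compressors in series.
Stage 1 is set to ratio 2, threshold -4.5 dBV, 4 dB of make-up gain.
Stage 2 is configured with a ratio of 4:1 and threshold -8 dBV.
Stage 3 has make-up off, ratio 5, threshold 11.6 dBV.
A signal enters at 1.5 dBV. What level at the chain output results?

-5.375 dBV

Stage 1: 1.5 dBV is 6 dB over -4.5 dBV; at 2:1 that becomes 3 dB over, giving -1.5 dBV; +4 dB make-up → 2.5 dBV.
Stage 2: overshoot 10.5 dB → 10.5/4 = 2.625 dB → -5.375 dBV.
Stage 3: -5.375 dBV is at or below the 11.6 dBV threshold — no compression; output -5.375 dBV.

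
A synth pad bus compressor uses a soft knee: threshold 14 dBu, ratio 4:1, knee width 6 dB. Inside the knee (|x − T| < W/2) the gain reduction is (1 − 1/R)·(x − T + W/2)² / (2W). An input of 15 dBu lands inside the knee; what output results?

14 dBu

x − T + W/2 = 15 − 14 + 3 = 4.
GR = (1 − 1/4) × 4² / 12 = 0.75 × 16 / 12 = 1 dB.
Output = 15 − 1 = 14 dBu.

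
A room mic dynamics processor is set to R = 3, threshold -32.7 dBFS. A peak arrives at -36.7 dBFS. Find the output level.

-36.7 dBFS is 4 dB below the -32.7 dBFS threshold, so no gain reduction is applied.
Output = input = -36.7 dBFS.

-36.7 dBFS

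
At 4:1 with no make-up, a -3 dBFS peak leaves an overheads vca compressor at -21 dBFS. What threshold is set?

-27 dBFS

Gain reduction = -3 − (-21) = 18 dB; output overshoot = GR / (R − 1) = 18 / 3 = 6 dB.
Threshold = output − output overshoot = -21 − 6 = -27 dBFS.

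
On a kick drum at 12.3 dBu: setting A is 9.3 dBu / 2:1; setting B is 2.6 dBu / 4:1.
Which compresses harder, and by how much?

A: 3 dB over, compressed to 1.5 dB over, so 1.5 dB of GR.
B: 9.7 dB over, compressed to 2.425 dB over, so 7.275 dB of GR.
B reduces 5.775 dB more.

B, by 5.775 dB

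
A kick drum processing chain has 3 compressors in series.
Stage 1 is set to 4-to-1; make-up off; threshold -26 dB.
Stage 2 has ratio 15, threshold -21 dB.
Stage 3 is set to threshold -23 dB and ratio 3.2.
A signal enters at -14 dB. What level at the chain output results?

-23 dB

Stage 1: 12 dB above -26 dB, reduced 4:1 to 3 dB above → -23 dB.
Stage 2: -23 dB ≤ -21 dB, so stage 2 doesn't engage; output -23 dB.
Stage 3: -23 dB is at or below the -23 dB threshold — no compression; output -23 dB.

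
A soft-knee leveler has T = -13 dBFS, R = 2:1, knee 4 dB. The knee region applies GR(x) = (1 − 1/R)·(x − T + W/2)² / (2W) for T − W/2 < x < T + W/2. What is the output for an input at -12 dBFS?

x − T + W/2 = -12 − (-13) + 2 = 3.
GR = (1 − 1/2) × 3² / 8 = 0.5 × 9 / 8 = 0.5625 dB.
Output = -12 − 0.5625 = -12.5625 dBFS.

-12.5625 dBFS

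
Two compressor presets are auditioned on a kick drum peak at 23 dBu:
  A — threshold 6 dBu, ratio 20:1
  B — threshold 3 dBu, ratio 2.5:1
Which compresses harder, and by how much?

A, by 4.15 dB

A: overshoot 17 dB → output overshoot 0.85 dB → GR 16.15 dB.
B: overshoot 20 dB → output overshoot 8 dB → GR 12 dB.
A reduces 4.15 dB more.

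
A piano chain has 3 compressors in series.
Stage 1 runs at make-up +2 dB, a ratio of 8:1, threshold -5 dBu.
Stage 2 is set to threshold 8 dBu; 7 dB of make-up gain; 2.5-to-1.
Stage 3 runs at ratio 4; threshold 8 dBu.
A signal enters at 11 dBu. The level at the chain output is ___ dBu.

6 dBu

Stage 1: overshoot 16 dB → 16/8 = 2 dB → -3 dBu; +2 dB make-up → -1 dBu.
Stage 2: -1 dBu ≤ 8 dBu, so stage 2 doesn't engage; make-up brings it to 6 dBu.
Stage 3: below threshold (6 ≤ 8); passes unchanged; output 6 dBu.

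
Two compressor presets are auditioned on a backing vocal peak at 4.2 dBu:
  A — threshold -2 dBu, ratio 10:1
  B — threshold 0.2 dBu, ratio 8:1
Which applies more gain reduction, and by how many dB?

A: GR = 6.2 − 6.2/10 = 5.58 dB.
B: GR = 4 − 4/8 = 3.5 dB.
Difference: 2.08 dB in favour of A.

A, by 2.08 dB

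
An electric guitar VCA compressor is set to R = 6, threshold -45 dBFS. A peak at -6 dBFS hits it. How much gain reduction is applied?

-6 dBFS exceeds the threshold by 39 dB.
At 6:1, output sits 39/6 = 6.5 dB above threshold.
So the signal is attenuated by 39 − 6.5 = 32.5 dB.

32.5 dB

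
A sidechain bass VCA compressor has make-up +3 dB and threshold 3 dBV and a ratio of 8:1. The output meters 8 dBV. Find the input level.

19 dBV

Before make-up, the level was 8 − 3 = 5 dBV.
Post-compression overshoot = 5 − 3 = 2 dB.
Undo the ratio: input overshoot = 2 × 8 = 16 dB, giving input = 19 dBV.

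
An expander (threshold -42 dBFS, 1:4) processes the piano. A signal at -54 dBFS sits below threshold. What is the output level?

Below threshold, a 1:4 expander applies gain = (4−1)×(T − x) of attenuation.
(4−1) × 12 = 36 dB, so output = -54 − 36 = -90 dBFS.

-90 dBFS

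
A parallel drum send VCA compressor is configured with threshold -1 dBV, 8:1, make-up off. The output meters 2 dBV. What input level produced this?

23 dBV

Post-compression overshoot = 2 − (-1) = 3 dB.
Before 8:1 compression the overshoot was 3 × 8 = 24 dB, so input = -1 + 24 = 23 dBV.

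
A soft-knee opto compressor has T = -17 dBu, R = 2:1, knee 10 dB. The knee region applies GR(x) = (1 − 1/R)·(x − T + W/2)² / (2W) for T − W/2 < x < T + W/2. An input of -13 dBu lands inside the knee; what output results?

x − T + W/2 = -13 − (-17) + 5 = 9.
GR = (1 − 1/2) × 9² / 20 = 0.5 × 81 / 20 = 2.025 dB.
Output = -13 − 2.025 = -15.025 dBu.

-15.025 dBu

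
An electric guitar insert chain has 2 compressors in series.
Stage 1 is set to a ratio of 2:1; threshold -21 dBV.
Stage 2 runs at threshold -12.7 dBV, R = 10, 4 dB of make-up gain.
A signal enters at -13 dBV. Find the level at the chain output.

-13 dBV

Stage 1: -13 dBV is 8 dB over -21 dBV; at 2:1 that becomes 4 dB over, giving -17 dBV.
Stage 2: -17 dBV ≤ -12.7 dBV, so stage 2 doesn't engage; make-up brings it to -13 dBV.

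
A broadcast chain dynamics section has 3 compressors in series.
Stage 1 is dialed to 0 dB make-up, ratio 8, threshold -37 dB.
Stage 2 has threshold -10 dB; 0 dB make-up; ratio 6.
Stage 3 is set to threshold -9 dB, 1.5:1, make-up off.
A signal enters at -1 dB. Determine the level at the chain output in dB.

-32.5 dB

Stage 1: overshoot 36 dB → 36/8 = 4.5 dB → -32.5 dB.
Stage 2: below threshold (-32.5 ≤ -10); passes unchanged; output -32.5 dB.
Stage 3: -32.5 dB ≤ -9 dB, so stage 3 doesn't engage; output -32.5 dB.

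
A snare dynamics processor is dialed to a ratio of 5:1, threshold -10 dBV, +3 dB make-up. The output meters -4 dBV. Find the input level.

Stripping the +3 dB make-up gives -7 dBV at the gain stage.
That's 3 dB above the -10 dBV threshold.
Input overshoot = R × output overshoot = 15 dB → input = -10 + 15 = 5 dBV.

5 dBV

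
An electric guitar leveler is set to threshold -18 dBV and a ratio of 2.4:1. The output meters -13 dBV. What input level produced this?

-6 dBV

The compressed level sits -13 − (-18) = 5 dB over threshold.
Input overshoot = R × output overshoot = 12 dB → input = -18 + 12 = -6 dBV.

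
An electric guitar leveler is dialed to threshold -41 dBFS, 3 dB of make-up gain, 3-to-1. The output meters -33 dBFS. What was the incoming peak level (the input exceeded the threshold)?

Remove make-up: -33 − 3 = -36 dBFS.
Post-compression overshoot = -36 − (-41) = 5 dB.
Before 3:1 compression the overshoot was 5 × 3 = 15 dB, so input = -41 + 15 = -26 dBFS.

-26 dBFS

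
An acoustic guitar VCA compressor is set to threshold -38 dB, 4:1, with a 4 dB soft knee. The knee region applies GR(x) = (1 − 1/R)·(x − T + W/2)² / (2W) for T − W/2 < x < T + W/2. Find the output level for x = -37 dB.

-37.84375 dB

x − T + W/2 = -37 − (-38) + 2 = 3.
GR = (1 − 1/4) × 3² / 8 = 0.75 × 9 / 8 = 0.84375 dB.
Output = -37 − 0.84375 = -37.84375 dB.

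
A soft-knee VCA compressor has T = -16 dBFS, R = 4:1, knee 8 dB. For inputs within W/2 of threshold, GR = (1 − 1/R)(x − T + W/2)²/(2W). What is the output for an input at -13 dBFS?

-15.296875 dBFS

x − T + W/2 = -13 − (-16) + 4 = 7.
GR = (1 − 1/4) × 7² / 16 = 0.75 × 49 / 16 = 2.296875 dB.
Output = -13 − 2.296875 = -15.296875 dBFS.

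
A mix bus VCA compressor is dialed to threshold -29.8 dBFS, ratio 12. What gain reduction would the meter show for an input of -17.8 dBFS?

Overshoot = -17.8 − (-29.8) = 12 dB.
A 12:1 ratio leaves 1 dB of that excess.
So the signal is attenuated by 12 − 1 = 11 dB.

11 dB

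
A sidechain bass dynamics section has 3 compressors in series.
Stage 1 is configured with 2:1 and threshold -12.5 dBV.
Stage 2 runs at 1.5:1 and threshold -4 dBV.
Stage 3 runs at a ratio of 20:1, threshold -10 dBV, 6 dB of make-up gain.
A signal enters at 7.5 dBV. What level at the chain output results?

Stage 1: 20 dB above -12.5 dBV, reduced 2:1 to 10 dB above → -2.5 dBV.
Stage 2: overshoot 1.5 dB → 1.5/1.5 = 1 dB → -3 dBV.
Stage 3: -3 dBV is 7 dB over -10 dBV; at 20:1 that becomes 0.35 dB over, giving -9.65 dBV; +6 dB make-up → -3.65 dBV.

-3.65 dBV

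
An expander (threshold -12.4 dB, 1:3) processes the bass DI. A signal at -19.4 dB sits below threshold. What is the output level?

The input is 7 dB below the -12.4 dB threshold.
A 1:3 expander multiplies undershoot by 3: 7 × 3 = 21 dB below threshold.
Output = -12.4 − 21 = -33.4 dB.

-33.4 dB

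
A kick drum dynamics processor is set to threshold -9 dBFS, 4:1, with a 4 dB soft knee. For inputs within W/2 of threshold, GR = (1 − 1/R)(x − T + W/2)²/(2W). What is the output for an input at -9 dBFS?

-9.375 dBFS

x − T + W/2 = -9 − (-9) + 2 = 2.
GR = (1 − 1/4) × 2² / 8 = 0.75 × 4 / 8 = 0.375 dB.
Output = -9 − 0.375 = -9.375 dBFS.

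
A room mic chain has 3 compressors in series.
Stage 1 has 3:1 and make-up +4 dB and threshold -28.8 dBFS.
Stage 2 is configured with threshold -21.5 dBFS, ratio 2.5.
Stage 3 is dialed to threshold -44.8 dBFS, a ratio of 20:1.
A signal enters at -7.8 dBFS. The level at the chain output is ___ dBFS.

Stage 1: -7.8 dBFS is 21 dB over -28.8 dBFS; at 3:1 that becomes 7 dB over, giving -21.8 dBFS; +4 dB make-up → -17.8 dBFS.
Stage 2: -17.8 dBFS is 3.7 dB over -21.5 dBFS; at 2.5:1 that becomes 1.48 dB over, giving -20.02 dBFS.
Stage 3: 24.78 dB above -44.8 dBFS, reduced 20:1 to 1.239 dB above → -43.561 dBFS.

-43.561 dBFS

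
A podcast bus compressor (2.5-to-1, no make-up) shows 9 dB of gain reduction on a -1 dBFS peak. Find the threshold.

-16 dBFS

Input is 15 dB above T (since output overshoot × R = input overshoot: (-10 − T)·2.5 = -1 − T gives T = -16 dBFS).
Check: -16 + (-1 − (-16))/2.5 = -16 + 6 = -10 dBFS. ✓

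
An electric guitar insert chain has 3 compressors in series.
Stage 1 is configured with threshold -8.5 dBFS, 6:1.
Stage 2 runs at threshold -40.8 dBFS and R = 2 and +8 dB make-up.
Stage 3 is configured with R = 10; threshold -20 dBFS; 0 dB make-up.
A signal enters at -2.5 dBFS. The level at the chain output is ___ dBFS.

-19.615 dBFS

Stage 1: 6 dB above -8.5 dBFS, reduced 6:1 to 1 dB above → -7.5 dBFS.
Stage 2: -7.5 dBFS is 33.3 dB over -40.8 dBFS; at 2:1 that becomes 16.65 dB over, giving -24.15 dBFS; +8 dB make-up → -16.15 dBFS.
Stage 3: overshoot 3.85 dB → 3.85/10 = 0.385 dB → -19.615 dBFS.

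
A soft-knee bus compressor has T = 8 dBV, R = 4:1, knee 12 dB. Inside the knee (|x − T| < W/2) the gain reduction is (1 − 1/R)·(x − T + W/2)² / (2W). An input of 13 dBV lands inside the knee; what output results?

9.21875 dBV

x − T + W/2 = 13 − 8 + 6 = 11.
GR = (1 − 1/4) × 11² / 24 = 0.75 × 121 / 24 = 3.78125 dB.
Output = 13 − 3.78125 = 9.21875 dBV.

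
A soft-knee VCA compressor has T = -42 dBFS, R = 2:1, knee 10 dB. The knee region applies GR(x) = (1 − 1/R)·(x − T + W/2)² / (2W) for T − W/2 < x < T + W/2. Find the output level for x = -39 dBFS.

-40.6 dBFS

x − T + W/2 = -39 − (-42) + 5 = 8.
GR = (1 − 1/2) × 8² / 20 = 0.5 × 64 / 20 = 1.6 dB.
Output = -39 − 1.6 = -40.6 dBFS.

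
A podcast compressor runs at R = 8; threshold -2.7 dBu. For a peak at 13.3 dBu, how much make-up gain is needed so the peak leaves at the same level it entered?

Without make-up, output = threshold + overshoot/8 = -2.7 + 2 = -0.7 dBu.
Gap to target: 14 dB.

14 dB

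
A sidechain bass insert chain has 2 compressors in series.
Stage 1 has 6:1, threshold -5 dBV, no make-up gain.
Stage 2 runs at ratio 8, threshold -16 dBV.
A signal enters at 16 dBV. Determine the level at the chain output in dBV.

-14.1875 dBV

Stage 1: overshoot 21 dB → 21/6 = 3.5 dB → -1.5 dBV.
Stage 2: 14.5 dB above -16 dBV, reduced 8:1 to 1.8125 dB above → -14.1875 dBV.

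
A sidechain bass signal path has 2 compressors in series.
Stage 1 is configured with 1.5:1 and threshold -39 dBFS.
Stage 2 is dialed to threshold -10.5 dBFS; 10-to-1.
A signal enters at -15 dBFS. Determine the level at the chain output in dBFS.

Stage 1: overshoot 24 dB → 24/1.5 = 16 dB → -23 dBFS.
Stage 2: below threshold (-23 ≤ -10.5); passes unchanged; output -23 dBFS.

-23 dBFS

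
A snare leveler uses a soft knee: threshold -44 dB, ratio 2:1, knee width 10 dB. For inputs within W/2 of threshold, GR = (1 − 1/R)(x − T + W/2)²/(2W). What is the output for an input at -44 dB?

-44.625 dB

x − T + W/2 = -44 − (-44) + 5 = 5.
GR = (1 − 1/2) × 5² / 20 = 0.5 × 25 / 20 = 0.625 dB.
Output = -44 − 0.625 = -44.625 dB.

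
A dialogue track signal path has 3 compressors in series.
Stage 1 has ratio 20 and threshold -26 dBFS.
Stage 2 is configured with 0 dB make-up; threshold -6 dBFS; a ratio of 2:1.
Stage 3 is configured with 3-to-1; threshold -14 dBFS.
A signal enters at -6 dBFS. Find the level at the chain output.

-25 dBFS

Stage 1: 20 dB above -26 dBFS, reduced 20:1 to 1 dB above → -25 dBFS.
Stage 2: -25 dBFS ≤ -6 dBFS, so stage 2 doesn't engage; output -25 dBFS.
Stage 3: below threshold (-25 ≤ -14); passes unchanged; output -25 dBFS.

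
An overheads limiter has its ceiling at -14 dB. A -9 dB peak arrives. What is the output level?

-14 dB

At ∞:1, everything above -14 dB is held at the ceiling.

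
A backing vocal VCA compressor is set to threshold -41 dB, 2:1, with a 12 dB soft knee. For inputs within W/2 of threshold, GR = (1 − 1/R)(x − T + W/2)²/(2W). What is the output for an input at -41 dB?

-41.75 dB

x − T + W/2 = -41 − (-41) + 6 = 6.
GR = (1 − 1/2) × 6² / 24 = 0.5 × 36 / 24 = 0.75 dB.
Output = -41 − 0.75 = -41.75 dB.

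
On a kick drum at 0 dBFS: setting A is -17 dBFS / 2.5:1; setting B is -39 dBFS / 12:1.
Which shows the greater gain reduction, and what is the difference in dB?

A: 17 dB over, compressed to 6.8 dB over, so 10.2 dB of GR.
B: 39 dB over, compressed to 3.25 dB over, so 35.75 dB of GR.
Difference: 25.55 dB in favour of B.

B, by 25.55 dB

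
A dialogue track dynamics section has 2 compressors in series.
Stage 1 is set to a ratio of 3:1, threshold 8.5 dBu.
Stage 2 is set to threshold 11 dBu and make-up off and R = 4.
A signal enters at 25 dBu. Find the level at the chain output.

11.75 dBu

Stage 1: 16.5 dB above 8.5 dBu, reduced 3:1 to 5.5 dB above → 14 dBu.
Stage 2: overshoot 3 dB → 3/4 = 0.75 dB → 11.75 dBu.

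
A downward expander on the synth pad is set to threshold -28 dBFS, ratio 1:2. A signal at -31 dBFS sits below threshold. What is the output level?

The input is 3 dB below the -28 dBFS threshold.
A 1:2 expander multiplies undershoot by 2: 3 × 2 = 6 dB below threshold.
Output = -28 − 6 = -34 dBFS.

-34 dBFS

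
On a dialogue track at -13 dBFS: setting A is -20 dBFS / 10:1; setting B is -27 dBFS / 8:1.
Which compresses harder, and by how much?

A: 7 dB over, compressed to 0.7 dB over, so 6.3 dB of GR.
B: 14 dB over, compressed to 1.75 dB over, so 12.25 dB of GR.
B reduces 5.95 dB more.

B, by 5.95 dB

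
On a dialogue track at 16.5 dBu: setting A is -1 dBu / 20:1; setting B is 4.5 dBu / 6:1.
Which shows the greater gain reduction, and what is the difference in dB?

A: overshoot 17.5 dB → output overshoot 0.875 dB → GR 16.625 dB.
B: overshoot 12 dB → output overshoot 2 dB → GR 10 dB.
A applies 6.625 dB more gain reduction.

A, by 6.625 dB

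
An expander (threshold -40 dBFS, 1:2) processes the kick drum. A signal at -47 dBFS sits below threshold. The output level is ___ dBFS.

Undershoot = (-40) − (-47) = 7 dB.
At 1:2, that expands to 14 dB under threshold.
Output = -40 − 14 = -54 dBFS.

-54 dBFS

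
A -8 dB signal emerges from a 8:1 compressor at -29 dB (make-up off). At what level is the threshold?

-32 dB

Gain reduction = -8 − (-29) = 21 dB; output overshoot = GR / (R − 1) = 21 / 7 = 3 dB.
Threshold = output − output overshoot = -29 − 3 = -32 dB.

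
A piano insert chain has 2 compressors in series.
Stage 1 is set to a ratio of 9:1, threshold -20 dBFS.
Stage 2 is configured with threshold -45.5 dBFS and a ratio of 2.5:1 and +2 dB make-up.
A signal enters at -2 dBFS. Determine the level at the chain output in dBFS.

-32.5 dBFS

Stage 1: overshoot 18 dB → 18/9 = 2 dB → -18 dBFS.
Stage 2: overshoot 27.5 dB → 27.5/2.5 = 11 dB → -34.5 dBFS; +2 dB make-up → -32.5 dBFS.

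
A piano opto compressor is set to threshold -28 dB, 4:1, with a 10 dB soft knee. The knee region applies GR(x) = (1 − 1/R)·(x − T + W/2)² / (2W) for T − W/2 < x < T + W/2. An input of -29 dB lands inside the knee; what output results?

x − T + W/2 = -29 − (-28) + 5 = 4.
GR = (1 − 1/4) × 4² / 20 = 0.75 × 16 / 20 = 0.6 dB.
Output = -29 − 0.6 = -29.6 dB.

-29.6 dB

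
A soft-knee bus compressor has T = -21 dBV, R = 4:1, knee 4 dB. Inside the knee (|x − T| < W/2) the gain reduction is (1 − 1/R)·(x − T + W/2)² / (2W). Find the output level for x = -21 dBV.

-21.375 dBV

x − T + W/2 = -21 − (-21) + 2 = 2.
GR = (1 − 1/4) × 2² / 8 = 0.75 × 4 / 8 = 0.375 dB.
Output = -21 − 0.375 = -21.375 dBV.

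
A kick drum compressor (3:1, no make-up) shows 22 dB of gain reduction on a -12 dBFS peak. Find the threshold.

Input is 33 dB above T (since output overshoot × R = input overshoot: (-34 − T)·3 = -12 − T gives T = -45 dBFS).
Check: -45 + (-12 − (-45))/3 = -45 + 11 = -34 dBFS. ✓

-45 dBFS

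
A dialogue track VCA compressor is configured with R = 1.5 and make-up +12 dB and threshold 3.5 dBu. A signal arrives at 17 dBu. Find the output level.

The input is 13.5 dB above the 3.5 dBu threshold.
At 1.5:1 the overshoot is divided by 1.5, leaving 9 dB above threshold.
So the level is 3.5 + 9 = 12.5 dBu; make-up adds 12 dB, giving 24.5 dBu.

24.5 dBu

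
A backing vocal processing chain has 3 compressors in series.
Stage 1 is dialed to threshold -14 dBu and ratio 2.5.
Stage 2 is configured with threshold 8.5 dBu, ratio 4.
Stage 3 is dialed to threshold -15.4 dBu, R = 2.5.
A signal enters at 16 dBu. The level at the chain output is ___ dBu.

-10.04 dBu

Stage 1: overshoot 30 dB → 30/2.5 = 12 dB → -2 dBu.
Stage 2: -2 dBu is at or below the 8.5 dBu threshold — no compression; output -2 dBu.
Stage 3: -2 dBu is 13.4 dB over -15.4 dBu; at 2.5:1 that becomes 5.36 dB over, giving -10.04 dBu.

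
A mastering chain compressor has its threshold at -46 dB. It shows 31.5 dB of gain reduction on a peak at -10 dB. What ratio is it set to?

8:1

Input overshoot = -10 − (-46) = 36 dB.
Output overshoot = 36 − 31.5 = 4.5 dB.
Ratio = input overshoot / output overshoot = 36 / 4.5 = 8.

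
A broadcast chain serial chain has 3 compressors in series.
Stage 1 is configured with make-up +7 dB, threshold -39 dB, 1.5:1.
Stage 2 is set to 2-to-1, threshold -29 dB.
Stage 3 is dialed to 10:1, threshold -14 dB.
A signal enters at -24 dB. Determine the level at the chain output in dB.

Stage 1: overshoot 15 dB → 15/1.5 = 10 dB → -29 dB; +7 dB make-up → -22 dB.
Stage 2: -22 dB is 7 dB over -29 dB; at 2:1 that becomes 3.5 dB over, giving -25.5 dB.
Stage 3: below threshold (-25.5 ≤ -14); passes unchanged; output -25.5 dB.

-25.5 dB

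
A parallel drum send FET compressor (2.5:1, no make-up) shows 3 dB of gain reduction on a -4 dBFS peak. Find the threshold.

-9 dBFS

Let T be the threshold. Output overshoot = (input overshoot)/R, so -7 − T = (-4 − T)/2.5.
2.5·(-7 − T) = -4 − T → 1.5·T = -17.5 − (-4) = -13.5.
T = -13.5/1.5 = -9 dBFS.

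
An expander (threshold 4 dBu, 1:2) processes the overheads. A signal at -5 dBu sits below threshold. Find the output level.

-14 dBu

Undershoot = 4 − (-5) = 9 dB.
At 1:2, that expands to 18 dB under threshold.
Output = 4 − 18 = -14 dBu.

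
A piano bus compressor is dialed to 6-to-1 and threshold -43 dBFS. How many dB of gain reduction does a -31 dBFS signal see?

The signal is 12 dB above threshold.
After 6:1 compression the overshoot becomes 12/6 = 2 dB.
So the signal is attenuated by 12 − 2 = 10 dB.

10 dB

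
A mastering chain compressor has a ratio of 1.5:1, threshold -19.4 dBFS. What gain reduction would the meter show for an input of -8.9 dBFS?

3.5 dB

The signal is 10.5 dB above threshold.
After 1.5:1 compression the overshoot becomes 10.5/1.5 = 7 dB.
GR = overshoot in − overshoot out = 10.5 − 7 = 3.5 dB.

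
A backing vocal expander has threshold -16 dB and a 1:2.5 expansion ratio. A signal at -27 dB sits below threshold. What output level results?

Undershoot = (-16) − (-27) = 11 dB.
At 1:2.5, that expands to 27.5 dB under threshold.
Output = -16 − 27.5 = -43.5 dB.

-43.5 dB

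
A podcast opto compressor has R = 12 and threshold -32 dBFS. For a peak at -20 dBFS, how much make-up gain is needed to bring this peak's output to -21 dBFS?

10 dB

Overshoot 12 dB → 12/12 = 1 dB after compression, so the compressed level is -32 + 1 = -31 dBFS.
Make-up = target − compressed = -21 − (-31) = 10 dB.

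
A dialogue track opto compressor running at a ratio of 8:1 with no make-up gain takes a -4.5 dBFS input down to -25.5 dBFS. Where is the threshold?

-28.5 dBFS

Input is 24 dB above T (since output overshoot × R = input overshoot: (-25.5 − T)·8 = -4.5 − T gives T = -28.5 dBFS).
Check: -28.5 + (-4.5 − (-28.5))/8 = -28.5 + 3 = -25.5 dBFS. ✓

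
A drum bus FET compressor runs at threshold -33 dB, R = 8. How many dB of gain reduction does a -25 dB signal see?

7 dB

-25 dB exceeds the threshold by 8 dB.
After 8:1 compression the overshoot becomes 8/8 = 1 dB.
GR = overshoot in − overshoot out = 8 − 1 = 7 dB.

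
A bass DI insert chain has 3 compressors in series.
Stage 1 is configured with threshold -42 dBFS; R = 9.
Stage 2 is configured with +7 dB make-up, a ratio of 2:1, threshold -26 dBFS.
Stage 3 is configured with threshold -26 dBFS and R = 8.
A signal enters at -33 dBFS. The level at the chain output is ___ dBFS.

Stage 1: 9 dB above -42 dBFS, reduced 9:1 to 1 dB above → -41 dBFS.
Stage 2: -41 dBFS is at or below the -26 dBFS threshold — no compression; make-up brings it to -34 dBFS.
Stage 3: -34 dBFS ≤ -26 dBFS, so stage 3 doesn't engage; output -34 dBFS.

-34 dBFS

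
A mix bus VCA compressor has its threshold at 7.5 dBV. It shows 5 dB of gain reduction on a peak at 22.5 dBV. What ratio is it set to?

Input overshoot = 22.5 − 7.5 = 15 dB.
Output overshoot = 15 − 5 = 10 dB.
Ratio = input overshoot / output overshoot = 15 / 10 = 1.5.

1.5:1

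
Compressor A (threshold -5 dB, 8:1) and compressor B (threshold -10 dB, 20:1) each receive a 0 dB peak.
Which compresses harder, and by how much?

A: overshoot 5 dB → output overshoot 0.625 dB → GR 4.375 dB.
B: overshoot 10 dB → output overshoot 0.5 dB → GR 9.5 dB.
B applies 5.125 dB more gain reduction.

B, by 5.125 dB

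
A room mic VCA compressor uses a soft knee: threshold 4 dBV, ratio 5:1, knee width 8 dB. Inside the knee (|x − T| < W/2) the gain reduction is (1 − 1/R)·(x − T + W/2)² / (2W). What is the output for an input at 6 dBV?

x − T + W/2 = 6 − 4 + 4 = 6.
GR = (1 − 1/5) × 6² / 16 = 0.8 × 36 / 16 = 1.8 dB.
Output = 6 − 1.8 = 4.2 dBV.

4.2 dBV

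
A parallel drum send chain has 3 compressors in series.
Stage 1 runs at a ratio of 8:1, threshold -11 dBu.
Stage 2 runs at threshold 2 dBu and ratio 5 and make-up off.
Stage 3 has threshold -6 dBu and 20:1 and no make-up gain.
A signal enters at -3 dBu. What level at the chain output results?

Stage 1: overshoot 8 dB → 8/8 = 1 dB → -10 dBu.
Stage 2: -10 dBu is at or below the 2 dBu threshold — no compression; output -10 dBu.
Stage 3: -10 dBu is at or below the -6 dBu threshold — no compression; output -10 dBu.

-10 dBu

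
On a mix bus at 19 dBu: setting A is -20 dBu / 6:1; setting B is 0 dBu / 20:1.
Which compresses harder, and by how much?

A, by 14.45 dB

A: GR = 39 − 39/6 = 32.5 dB.
B: GR = 19 − 19/20 = 18.05 dB.
A reduces 14.45 dB more.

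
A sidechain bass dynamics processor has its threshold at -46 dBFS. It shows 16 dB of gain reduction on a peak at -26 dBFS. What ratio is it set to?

5:1

Input overshoot = -26 − (-46) = 20 dB.
Output overshoot = 20 − 16 = 4 dB.
Ratio = input overshoot / output overshoot = 20 / 4 = 5.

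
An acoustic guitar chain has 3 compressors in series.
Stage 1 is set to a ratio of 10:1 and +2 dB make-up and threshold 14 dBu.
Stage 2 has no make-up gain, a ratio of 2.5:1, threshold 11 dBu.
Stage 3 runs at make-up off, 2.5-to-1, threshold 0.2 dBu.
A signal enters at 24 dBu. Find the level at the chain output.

Stage 1: 24 dBu is 10 dB over 14 dBu; at 10:1 that becomes 1 dB over, giving 15 dBu; +2 dB make-up → 17 dBu.
Stage 2: overshoot 6 dB → 6/2.5 = 2.4 dB → 13.4 dBu.
Stage 3: overshoot 13.2 dB → 13.2/2.5 = 5.28 dB → 5.48 dBu.

5.48 dBu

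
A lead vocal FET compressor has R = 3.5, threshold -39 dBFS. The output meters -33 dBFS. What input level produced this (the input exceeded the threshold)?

-18 dBFS

Post-compression overshoot = -33 − (-39) = 6 dB.
Undo the ratio: input overshoot = 6 × 3.5 = 21 dB, giving input = -18 dBFS.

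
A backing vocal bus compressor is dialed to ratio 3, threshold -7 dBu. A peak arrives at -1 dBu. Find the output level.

-5 dBu

The input is 6 dB above the -7 dBu threshold.
At 3:1 the overshoot is divided by 3, leaving 2 dB above threshold.
Output = -7 + 2 = -5 dBu.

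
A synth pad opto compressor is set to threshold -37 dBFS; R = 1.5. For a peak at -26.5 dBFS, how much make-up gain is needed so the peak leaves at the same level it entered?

The peak compresses to -37 + 10.5/1.5 = -30 dBFS.
To reach -26.5 dBFS requires -26.5 − (-30) = 3.5 dB of make-up.

3.5 dB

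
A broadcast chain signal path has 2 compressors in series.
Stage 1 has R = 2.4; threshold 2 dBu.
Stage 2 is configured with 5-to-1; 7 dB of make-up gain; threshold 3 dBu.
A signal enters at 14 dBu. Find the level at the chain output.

10.8 dBu

Stage 1: 14 dBu is 12 dB over 2 dBu; at 2.4:1 that becomes 5 dB over, giving 7 dBu.
Stage 2: overshoot 4 dB → 4/5 = 0.8 dB → 3.8 dBu; +7 dB make-up → 10.8 dBu.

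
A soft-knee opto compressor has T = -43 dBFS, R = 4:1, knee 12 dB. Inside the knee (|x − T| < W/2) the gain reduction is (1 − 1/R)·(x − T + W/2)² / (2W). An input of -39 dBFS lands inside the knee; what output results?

x − T + W/2 = -39 − (-43) + 6 = 10.
GR = (1 − 1/4) × 10² / 24 = 0.75 × 100 / 24 = 3.125 dB.
Output = -39 − 3.125 = -42.125 dBFS.

-42.125 dBFS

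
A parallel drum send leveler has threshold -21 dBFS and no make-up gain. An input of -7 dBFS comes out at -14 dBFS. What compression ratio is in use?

Input overshoot = -7 − (-21) = 14 dB; output overshoot = -14 − (-21) = 7 dB.
Ratio = 14 / 7 = 2.

2:1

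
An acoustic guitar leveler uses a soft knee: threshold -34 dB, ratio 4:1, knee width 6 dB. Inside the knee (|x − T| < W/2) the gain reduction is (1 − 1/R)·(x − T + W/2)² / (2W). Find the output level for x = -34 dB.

x − T + W/2 = -34 − (-34) + 3 = 3.
GR = (1 − 1/4) × 3² / 12 = 0.75 × 9 / 12 = 0.5625 dB.
Output = -34 − 0.5625 = -34.5625 dB.

-34.5625 dB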